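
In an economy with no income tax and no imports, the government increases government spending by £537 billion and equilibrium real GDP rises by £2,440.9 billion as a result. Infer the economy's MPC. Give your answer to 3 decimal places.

Implied spending multiplier k = ΔY/ΔG = 2,440.9/537 ≈ 4.5454.
Since k = 1/(1 − MPC), MPC = 1 − 1/k = 1 − ΔG/ΔY = 1 − 537/2,440.9 ≈ 0.780.

0.780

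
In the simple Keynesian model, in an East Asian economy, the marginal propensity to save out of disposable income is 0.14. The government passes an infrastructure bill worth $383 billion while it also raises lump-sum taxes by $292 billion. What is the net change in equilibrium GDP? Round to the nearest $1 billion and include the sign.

MPC = 1 − MPS = 1 − 0.14 = 0.86.
Expenditure multiplier = 1/(1 − MPC) = 1/(1 − 0.86) = 1/0.14 ≈ 7.143.
ΔG contributes k·ΔG = (+$383 billion) / 0.14 ≈ +$2,735.7 billion.
ΔT of +$292 billion changes first-round spending by −c·ΔT = −$251.12 billion, contributing k·(−c·ΔT) = (−$251.12 billion) / 0.14 ≈ −$1,793.7 billion.
Net ΔY = k(ΔG − c·ΔT) = (+$131.88 billion) / 0.14 = +$942 billion.

+$942 billion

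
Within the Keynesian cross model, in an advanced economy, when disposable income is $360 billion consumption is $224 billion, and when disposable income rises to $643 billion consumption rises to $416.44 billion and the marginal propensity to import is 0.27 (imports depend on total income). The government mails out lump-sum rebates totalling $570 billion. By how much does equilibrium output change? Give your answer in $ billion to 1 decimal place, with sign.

MPC = ΔC/ΔYd = (416.44 − 224)/(643 − 360) = 192.44/283 = 0.68.
A lump-sum tax change of −$570 billion shifts disposable income by +$570 billion; first-round consumption changes by −c × ΔT = −0.68 × (−$570 billion) = +$387.6 billion.
Expenditure multiplier = 1/(1 − c + m) = 1/(1 − 0.68 + 0.27) = 1/0.59 ≈ 1.695.
The tax multiplier is −c × k ≈ −1.153, so ΔY = k × (−c·ΔT) = (+$387.6 billion) / 0.59 ≈ +$656.9 billion.

+$656.9 billion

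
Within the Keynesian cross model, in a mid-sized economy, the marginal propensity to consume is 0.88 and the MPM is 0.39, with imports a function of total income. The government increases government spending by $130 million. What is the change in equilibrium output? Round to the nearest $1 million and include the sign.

+$255 million

Expenditure multiplier = 1/(1 − c + m) = 1/(1 − 0.88 + 0.39) = 1/0.51 ≈ 1.961.
ΔY = k × ΔG = (+$130 million) / 0.51 ≈ +$255 million.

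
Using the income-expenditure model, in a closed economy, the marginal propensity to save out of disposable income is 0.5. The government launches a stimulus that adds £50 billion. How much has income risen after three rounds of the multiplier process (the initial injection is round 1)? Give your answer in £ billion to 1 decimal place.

£87.5 billion

MPC = 1 − MPS = 1 − 0.5 = 0.5.
Round 1 adds ΔG = £50 billion; each later round is MPC = 0.5 times the previous.
After 3 rounds: 50 + 25 + 12.5 = ΔG·(1 − c^3)/(1 − c) = 50 × (1 − 0.125)/0.5 = £87.5 billion.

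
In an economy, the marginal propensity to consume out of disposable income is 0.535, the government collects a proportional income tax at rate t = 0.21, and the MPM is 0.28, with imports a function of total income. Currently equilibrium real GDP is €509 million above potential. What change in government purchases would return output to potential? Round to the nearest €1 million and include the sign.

Spending multiplier = 1/(1 − c(1−t) + m) = 1/(1 − 0.535×0.79 + 0.28) = 1/0.85735 ≈ 1.166.
Need ΔY = −€509 million, so ΔG = ΔY/k = (−€509 million) × 0.85735 ≈ −€436 million.
The government should cut government purchases by €436 million.

−€436 million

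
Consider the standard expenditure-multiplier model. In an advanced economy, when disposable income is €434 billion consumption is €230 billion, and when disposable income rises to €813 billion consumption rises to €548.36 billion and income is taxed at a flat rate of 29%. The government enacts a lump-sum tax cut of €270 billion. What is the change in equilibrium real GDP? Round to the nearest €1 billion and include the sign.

MPC = ΔC/ΔYd = (548.36 − 230)/(813 − 434) = 318.36/379 = 0.84.
A lump-sum tax change of −€270 billion shifts disposable income by +€270 billion; first-round consumption changes by −c × ΔT = −0.84 × (−€270 billion) = +€226.8 billion.
Expenditure multiplier = 1/(1 − c(1−t)) = 1/(1 − 0.84×0.71) = 1/0.4036 ≈ 2.478.
The tax multiplier is −c × k ≈ −2.081, so ΔY = k × (−c·ΔT) = (+€226.8 billion) / 0.4036 ≈ +€562 billion.

+€562 billion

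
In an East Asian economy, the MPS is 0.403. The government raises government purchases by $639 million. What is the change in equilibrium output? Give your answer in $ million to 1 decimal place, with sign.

MPC = 1 − MPS = 1 − 0.403 = 0.597.
Government-spending multiplier = 1/(1 − MPC) = 1/(1 − 0.597) = 1/0.403 ≈ 2.481.
ΔY = k × ΔG = (+$639 million) / 0.403 ≈ +$1,585.6 million.

+$1,585.6 million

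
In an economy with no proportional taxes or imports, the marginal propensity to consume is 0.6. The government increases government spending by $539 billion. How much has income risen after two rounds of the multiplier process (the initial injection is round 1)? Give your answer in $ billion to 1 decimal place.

Round 1 adds ΔG = $539 billion; each later round is MPC = 0.6 times the previous.
After 2 rounds: 539 + 323.4 = ΔG·(1 − c^2)/(1 − c) = 539 × (1 − 0.36)/0.4 = $862.4 billion.

$862.4 billion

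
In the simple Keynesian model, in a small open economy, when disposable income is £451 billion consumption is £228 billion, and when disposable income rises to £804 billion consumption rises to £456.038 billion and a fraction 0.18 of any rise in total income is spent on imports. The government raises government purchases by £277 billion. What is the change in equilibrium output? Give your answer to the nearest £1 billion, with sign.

MPC = ΔC/ΔYd = (456.038 − 228)/(804 − 451) = 228.038/353 = 0.646.
Spending multiplier = 1/(1 − c + m) = 1/(1 − 0.646 + 0.18) = 1/0.534 ≈ 1.873.
ΔY = k × ΔG = (+£277 billion) / 0.534 ≈ +£519 billion.

+£519 billion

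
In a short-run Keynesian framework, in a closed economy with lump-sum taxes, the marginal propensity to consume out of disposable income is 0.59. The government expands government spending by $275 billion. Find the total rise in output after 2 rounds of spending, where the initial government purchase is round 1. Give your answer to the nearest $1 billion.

$437 billion

Round 1 adds ΔG = $275 billion; each later round is MPC = 0.59 times the previous.
After 2 rounds: 275 + 162.25 = ΔG·(1 − c^2)/(1 − c) = 275 × (1 − 0.3481)/0.41 ≈ $437 billion.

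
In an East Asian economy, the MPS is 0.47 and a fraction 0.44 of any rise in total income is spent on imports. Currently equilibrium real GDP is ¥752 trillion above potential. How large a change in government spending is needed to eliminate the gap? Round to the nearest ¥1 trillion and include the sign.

MPC = 1 − MPS = 1 − 0.47 = 0.53.
Spending multiplier = 1/(1 − c + m) = 1/(1 − 0.53 + 0.44) = 1/0.91 ≈ 1.099.
Need ΔY = −¥752 trillion, so ΔG = ΔY/k = (−¥752 trillion) × 0.91 ≈ −¥684 trillion.
The government should cut government spending by ¥684 trillion.

−¥684 trillion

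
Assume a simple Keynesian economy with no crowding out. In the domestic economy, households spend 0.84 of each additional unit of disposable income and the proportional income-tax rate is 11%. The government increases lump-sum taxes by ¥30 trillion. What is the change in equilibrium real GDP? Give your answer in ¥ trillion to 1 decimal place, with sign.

A lump-sum tax change of +¥30 trillion shifts disposable income by −¥30 trillion; first-round consumption changes by −c × ΔT = −0.84 × (+¥30 trillion) = −¥25.2 trillion.
Expenditure multiplier = 1/(1 − c(1−t)) = 1/(1 − 0.84×0.89) = 1/0.2524 ≈ 3.962.
The tax multiplier is −c × k ≈ −3.328, so ΔY = k × (−c·ΔT) = (−¥25.2 trillion) / 0.2524 ≈ −¥99.8 trillion.

−¥99.8 trillion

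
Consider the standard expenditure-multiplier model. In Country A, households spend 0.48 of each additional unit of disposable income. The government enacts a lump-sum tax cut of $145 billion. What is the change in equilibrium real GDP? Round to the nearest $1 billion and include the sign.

+$134 billion

A lump-sum tax change of −$145 billion shifts disposable income by +$145 billion; first-round consumption changes by −c × ΔT = −0.48 × (−$145 billion) = +$69.6 billion.
Expenditure multiplier = 1/(1 − MPC) = 1/(1 − 0.48) = 1/0.52 ≈ 1.923.
The tax multiplier is −c × k ≈ −0.923, so ΔY = k × (−c·ΔT) = (+$69.6 billion) / 0.52 ≈ +$134 billion.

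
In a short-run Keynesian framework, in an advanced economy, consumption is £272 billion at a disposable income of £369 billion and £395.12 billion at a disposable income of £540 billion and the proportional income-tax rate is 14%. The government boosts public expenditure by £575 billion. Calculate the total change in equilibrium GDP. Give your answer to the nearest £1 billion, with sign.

+£1,510 billion

MPC = ΔC/ΔYd = (395.12 − 272)/(540 − 369) = 123.12/171 = 0.72.
Government-spending multiplier = 1/(1 − c(1−t)) = 1/(1 − 0.72×0.86) = 1/0.3808 ≈ 2.626.
ΔY = k × ΔG = (+£575 billion) / 0.3808 ≈ +£1,510 billion.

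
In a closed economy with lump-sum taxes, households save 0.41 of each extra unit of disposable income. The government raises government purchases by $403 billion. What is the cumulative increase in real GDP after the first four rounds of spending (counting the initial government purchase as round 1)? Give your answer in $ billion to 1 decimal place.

MPC = 1 − MPS = 1 − 0.41 = 0.59.
Round 1 adds ΔG = $403 billion; each later round is MPC = 0.59 times the previous.
After 4 rounds: 403 + 237.77 + 140.2843 + 82.767737 = ΔG·(1 − c^4)/(1 − c) = 403 × (1 − 0.12117361)/0.41 ≈ $863.8 billion.

$863.8 billion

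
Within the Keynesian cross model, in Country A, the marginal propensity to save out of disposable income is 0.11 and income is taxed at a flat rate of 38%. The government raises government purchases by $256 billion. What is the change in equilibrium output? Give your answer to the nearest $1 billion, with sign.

MPC = 1 − MPS = 1 − 0.11 = 0.89.
Spending multiplier = 1/(1 − c(1−t)) = 1/(1 − 0.89×0.62) = 1/0.4482 ≈ 2.231.
ΔY = k × ΔG = (+$256 billion) / 0.4482 ≈ +$571 billion.

+$571 billion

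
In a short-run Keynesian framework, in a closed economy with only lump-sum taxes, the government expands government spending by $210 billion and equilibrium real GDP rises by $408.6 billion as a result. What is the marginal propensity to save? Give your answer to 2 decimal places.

Implied spending multiplier k = ΔY/ΔG = 408.6/210 ≈ 1.9457.
Since k = 1/(1 − MPC), MPC = 1 − 1/k = 1 − ΔG/ΔY = 1 − 210/408.6 ≈ 0.49.
MPS = 1 − MPC = 0.51.

0.51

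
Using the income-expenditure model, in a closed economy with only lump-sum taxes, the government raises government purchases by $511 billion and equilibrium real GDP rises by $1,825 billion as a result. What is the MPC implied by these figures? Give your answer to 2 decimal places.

0.72

Implied spending multiplier k = ΔY/ΔG = 1,825/511 ≈ 3.5714.
Since k = 1/(1 − MPC), MPC = 1 − 1/k = 1 − ΔG/ΔY = 1 − 511/1,825 = 0.72.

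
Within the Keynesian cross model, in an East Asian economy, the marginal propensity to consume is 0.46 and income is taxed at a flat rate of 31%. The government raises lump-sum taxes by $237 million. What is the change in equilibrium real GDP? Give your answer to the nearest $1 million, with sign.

A lump-sum tax change of +$237 million shifts disposable income by −$237 million; first-round consumption changes by −c × ΔT = −0.46 × (+$237 million) = −$109.02 million.
Expenditure multiplier = 1/(1 − c(1−t)) = 1/(1 − 0.46×0.69) = 1/0.6826 ≈ 1.465.
The tax multiplier is −c × k ≈ −0.674, so ΔY = k × (−c·ΔT) = (−$109.02 million) / 0.6826 ≈ −$160 million.

−$160 million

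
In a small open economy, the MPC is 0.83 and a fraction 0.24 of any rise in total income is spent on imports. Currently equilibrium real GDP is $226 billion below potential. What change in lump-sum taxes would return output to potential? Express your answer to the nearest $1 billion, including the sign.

−$112 billion

Spending multiplier = 1/(1 − c + m) = 1/(1 − 0.83 + 0.24) = 1/0.41 ≈ 2.439.
Tax multiplier = −c·k = −0.83/0.41 ≈ −2.024. Need ΔY = +$226 billion, so ΔT = ΔY/(−c·k) = −(+$226 billion) × 0.41 / 0.83 ≈ −$112 billion.
The government should cut lump-sum taxes by $112 billion.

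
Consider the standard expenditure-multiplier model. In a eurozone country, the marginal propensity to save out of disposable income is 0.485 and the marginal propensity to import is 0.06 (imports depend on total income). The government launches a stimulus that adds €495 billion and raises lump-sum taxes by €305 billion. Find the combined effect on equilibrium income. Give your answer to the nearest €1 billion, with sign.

MPC = 1 − MPS = 1 − 0.485 = 0.515.
Expenditure multiplier = 1/(1 − c + m) = 1/(1 − 0.515 + 0.06) = 1/0.545 ≈ 1.835.
ΔG contributes k·ΔG = (+€495 billion) / 0.545 ≈ +€908.3 billion.
ΔT of +€305 billion changes first-round spending by −c·ΔT = −€157.075 billion, contributing k·(−c·ΔT) = (−€157.075 billion) / 0.545 ≈ −€288.2 billion.
Net ΔY = k(ΔG − c·ΔT) = (+€337.925 billion) / 0.545 ≈ +€620 billion.

+€620 billion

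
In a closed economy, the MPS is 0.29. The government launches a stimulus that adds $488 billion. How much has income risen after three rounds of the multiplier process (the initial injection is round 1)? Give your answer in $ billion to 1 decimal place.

MPC = 1 − MPS = 1 − 0.29 = 0.71.
Round 1 adds ΔG = $488 billion; each later round is MPC = 0.71 times the previous.
After 3 rounds: 488 + 346.48 + 246.0008 = ΔG·(1 − c^3)/(1 − c) = 488 × (1 − 0.357911)/0.29 ≈ $1,080.5 billion.

$1,080.5 billion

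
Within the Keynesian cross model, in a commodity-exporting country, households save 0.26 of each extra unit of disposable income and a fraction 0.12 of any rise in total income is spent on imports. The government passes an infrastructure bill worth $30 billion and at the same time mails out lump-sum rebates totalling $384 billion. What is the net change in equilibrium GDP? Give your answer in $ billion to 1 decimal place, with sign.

MPC = 1 − MPS = 1 − 0.26 = 0.74.
Expenditure multiplier = 1/(1 − c + m) = 1/(1 − 0.74 + 0.12) = 1/0.38 ≈ 2.632.
ΔG contributes k·ΔG = (+$30 billion) / 0.38 ≈ +$78.9 billion.
ΔT of −$384 billion changes first-round spending by −c·ΔT = +$284.16 billion, contributing k·(−c·ΔT) = (+$284.16 billion) / 0.38 ≈ +$747.8 billion.
Net ΔY = k(ΔG − c·ΔT) = (+$314.16 billion) / 0.38 ≈ +$826.7 billion.

+$826.7 billion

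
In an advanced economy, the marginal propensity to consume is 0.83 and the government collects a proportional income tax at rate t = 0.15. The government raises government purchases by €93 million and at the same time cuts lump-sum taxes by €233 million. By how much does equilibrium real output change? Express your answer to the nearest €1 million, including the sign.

Expenditure multiplier = 1/(1 − c(1−t)) = 1/(1 − 0.83×0.85) = 1/0.2945 ≈ 3.396.
ΔG contributes k·ΔG = (+€93 million) / 0.2945 ≈ +€315.8 million.
ΔT of −€233 million changes first-round spending by −c·ΔT = +€193.39 million, contributing k·(−c·ΔT) = (+€193.39 million) / 0.2945 ≈ +€656.7 million.
Net ΔY = k(ΔG − c·ΔT) = (+€286.39 million) / 0.2945 ≈ +€972 million.

+€972 million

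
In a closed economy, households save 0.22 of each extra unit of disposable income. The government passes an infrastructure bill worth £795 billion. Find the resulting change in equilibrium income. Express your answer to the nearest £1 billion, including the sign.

+£3,614 billion

MPC = 1 − MPS = 1 − 0.22 = 0.78.
Government-spending multiplier = 1/(1 − MPC) = 1/(1 − 0.78) = 1/0.22 ≈ 4.545.
ΔY = k × ΔG = (+£795 billion) / 0.22 ≈ +£3,614 billion.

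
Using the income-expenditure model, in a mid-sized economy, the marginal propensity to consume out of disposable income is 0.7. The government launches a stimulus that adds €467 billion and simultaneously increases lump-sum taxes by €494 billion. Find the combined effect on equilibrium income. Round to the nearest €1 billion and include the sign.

Expenditure multiplier = 1/(1 − MPC) = 1/(1 − 0.7) = 1/0.3 ≈ 3.333.
ΔG contributes k·ΔG = (+€467 billion) / 0.3 ≈ +€1,556.7 billion.
ΔT of +€494 billion changes first-round spending by −c·ΔT = −€345.8 billion, contributing k·(−c·ΔT) = (−€345.8 billion) / 0.3 ≈ −€1,152.7 billion.
Net ΔY = k(ΔG − c·ΔT) = (+€121.2 billion) / 0.3 = +€404 billion.

+€404 billion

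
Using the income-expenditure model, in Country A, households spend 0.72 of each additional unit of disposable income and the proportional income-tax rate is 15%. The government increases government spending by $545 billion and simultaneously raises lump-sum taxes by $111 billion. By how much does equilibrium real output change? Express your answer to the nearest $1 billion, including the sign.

+$1,199 billion

Expenditure multiplier = 1/(1 − c(1−t)) = 1/(1 − 0.72×0.85) = 1/0.388 ≈ 2.577.
ΔG contributes k·ΔG = (+$545 billion) / 0.388 ≈ +$1,404.6 billion.
ΔT of +$111 billion changes first-round spending by −c·ΔT = −$79.92 billion, contributing k·(−c·ΔT) = (−$79.92 billion) / 0.388 ≈ −$206 billion.
Net ΔY = k(ΔG − c·ΔT) = (+$465.08 billion) / 0.388 ≈ +$1,199 billion.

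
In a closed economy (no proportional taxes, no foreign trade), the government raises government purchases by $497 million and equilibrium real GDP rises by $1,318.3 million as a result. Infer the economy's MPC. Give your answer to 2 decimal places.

0.62

Implied spending multiplier k = ΔY/ΔG = 1,318.3/497 ≈ 2.6525.
Since k = 1/(1 − MPC), MPC = 1 − 1/k = 1 − ΔG/ΔY = 1 − 497/1,318.3 ≈ 0.62.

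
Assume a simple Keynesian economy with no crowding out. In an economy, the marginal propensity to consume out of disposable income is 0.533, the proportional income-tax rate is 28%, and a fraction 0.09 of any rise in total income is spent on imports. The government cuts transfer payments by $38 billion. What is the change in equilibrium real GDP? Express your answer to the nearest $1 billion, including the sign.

The transfer change shifts disposable income by −$38 billion, so first-round consumption changes by c·ΔTR = 0.533 × (−$38 billion) = −$20.254 billion.
Expenditure multiplier = 1/(1 − c(1−t) + m) = 1/(1 − 0.533×0.72 + 0.09) = 1/0.70624 ≈ 1.416.
The transfer multiplier is c × k ≈ 0.755, so ΔY = k × (c·ΔTR) = (−$20.254 billion) / 0.70624 ≈ −$29 billion.

−$29 billion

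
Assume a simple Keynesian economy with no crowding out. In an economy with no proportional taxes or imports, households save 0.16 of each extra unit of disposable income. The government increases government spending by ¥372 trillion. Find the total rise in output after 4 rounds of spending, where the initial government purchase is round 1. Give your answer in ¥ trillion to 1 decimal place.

¥1,167.4 trillion

MPC = 1 − MPS = 1 − 0.16 = 0.84.
Round 1 adds ΔG = ¥372 trillion; each later round is MPC = 0.84 times the previous.
After 4 rounds: 372 + 312.48 + 262.4832 + 220.485888 = ΔG·(1 − c^4)/(1 − c) = 372 × (1 − 0.49787136)/0.16 ≈ ¥1,167.4 trillion.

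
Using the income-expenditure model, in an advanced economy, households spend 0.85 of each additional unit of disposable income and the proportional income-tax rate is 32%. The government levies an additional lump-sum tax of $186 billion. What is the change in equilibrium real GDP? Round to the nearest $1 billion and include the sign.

A lump-sum tax change of +$186 billion shifts disposable income by −$186 billion; first-round consumption changes by −c × ΔT = −0.85 × (+$186 billion) = −$158.1 billion.
Expenditure multiplier = 1/(1 − c(1−t)) = 1/(1 − 0.85×0.68) = 1/0.422 ≈ 2.37.
The tax multiplier is −c × k ≈ −2.014, so ΔY = k × (−c·ΔT) = (−$158.1 billion) / 0.422 ≈ −$375 billion.

−$375 billion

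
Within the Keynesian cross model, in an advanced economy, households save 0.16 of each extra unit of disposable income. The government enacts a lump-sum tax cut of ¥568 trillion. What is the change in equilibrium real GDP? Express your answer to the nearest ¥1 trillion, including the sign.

+¥2,982 trillion

MPC = 1 − MPS = 1 − 0.16 = 0.84.
A lump-sum tax change of −¥568 trillion shifts disposable income by +¥568 trillion; first-round consumption changes by −c × ΔT = −0.84 × (−¥568 trillion) = +¥477.12 trillion.
Expenditure multiplier = 1/(1 − MPC) = 1/(1 − 0.84) = 1/0.16 = 6.25.
The tax multiplier is −c × k = −5.25, so ΔY = k × (−c·ΔT) = (+¥477.12 trillion) / 0.16 = +¥2,982 trillion.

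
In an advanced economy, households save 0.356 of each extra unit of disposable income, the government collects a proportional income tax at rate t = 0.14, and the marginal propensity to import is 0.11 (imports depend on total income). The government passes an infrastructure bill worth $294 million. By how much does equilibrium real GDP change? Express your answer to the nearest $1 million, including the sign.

+$529 million

MPC = 1 − MPS = 1 − 0.356 = 0.644.
Spending multiplier = 1/(1 − c(1−t) + m) = 1/(1 − 0.644×0.86 + 0.11) = 1/0.55616 ≈ 1.798.
ΔY = k × ΔG = (+$294 million) / 0.55616 ≈ +$529 million.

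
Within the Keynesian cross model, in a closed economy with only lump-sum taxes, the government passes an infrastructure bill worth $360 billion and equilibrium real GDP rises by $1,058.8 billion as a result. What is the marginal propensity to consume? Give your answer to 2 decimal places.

Implied spending multiplier k = ΔY/ΔG = 1,058.8/360 ≈ 2.9411.
Since k = 1/(1 − MPC), MPC = 1 − 1/k = 1 − ΔG/ΔY = 1 − 360/1,058.8 ≈ 0.66.

0.66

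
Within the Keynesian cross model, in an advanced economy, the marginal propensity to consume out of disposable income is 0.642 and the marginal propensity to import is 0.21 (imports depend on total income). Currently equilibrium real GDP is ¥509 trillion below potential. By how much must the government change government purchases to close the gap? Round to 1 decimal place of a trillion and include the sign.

Spending multiplier = 1/(1 − c + m) = 1/(1 − 0.642 + 0.21) = 1/0.568 ≈ 1.761.
Need ΔY = +¥509 trillion, so ΔG = ΔY/k = (+¥509 trillion) × 0.568 ≈ +¥289.1 trillion.
The government should increase government purchases by ¥289.1 trillion.

+¥289.1 trillion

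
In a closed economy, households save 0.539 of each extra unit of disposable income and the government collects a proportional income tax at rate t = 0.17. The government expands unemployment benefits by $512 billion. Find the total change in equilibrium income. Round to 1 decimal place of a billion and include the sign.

+$382.3 billion

MPC = 1 − MPS = 1 − 0.539 = 0.461.
The transfer change shifts disposable income by +$512 billion, so first-round consumption changes by c·ΔTR = 0.461 × (+$512 billion) = +$236.032 billion.
Expenditure multiplier = 1/(1 − c(1−t)) = 1/(1 − 0.461×0.83) = 1/0.61737 ≈ 1.62.
The transfer multiplier is c × k ≈ 0.747, so ΔY = k × (c·ΔTR) = (+$236.032 billion) / 0.61737 ≈ +$382.3 billion.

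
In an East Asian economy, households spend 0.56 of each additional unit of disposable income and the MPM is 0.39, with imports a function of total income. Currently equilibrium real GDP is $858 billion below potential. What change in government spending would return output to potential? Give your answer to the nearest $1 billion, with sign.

Spending multiplier = 1/(1 − c + m) = 1/(1 − 0.56 + 0.39) = 1/0.83 ≈ 1.205.
Need ΔY = +$858 billion, so ΔG = ΔY/k = (+$858 billion) × 0.83 ≈ +$712 billion.
The government should increase government spending by $712 billion.

+$712 billion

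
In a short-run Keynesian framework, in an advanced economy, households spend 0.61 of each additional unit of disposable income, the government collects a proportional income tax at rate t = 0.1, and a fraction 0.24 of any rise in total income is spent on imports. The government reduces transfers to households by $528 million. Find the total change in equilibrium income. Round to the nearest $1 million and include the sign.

−$466 million

The transfer change shifts disposable income by −$528 million, so first-round consumption changes by c·ΔTR = 0.61 × (−$528 million) = −$322.08 million.
Expenditure multiplier = 1/(1 − c(1−t) + m) = 1/(1 − 0.61×0.9 + 0.24) = 1/0.691 ≈ 1.447.
The transfer multiplier is c × k ≈ 0.883, so ΔY = k × (c·ΔTR) = (−$322.08 million) / 0.691 ≈ −$466 million.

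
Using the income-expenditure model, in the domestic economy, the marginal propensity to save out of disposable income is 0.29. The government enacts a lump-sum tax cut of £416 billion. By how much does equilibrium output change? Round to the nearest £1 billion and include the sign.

MPC = 1 − MPS = 1 − 0.29 = 0.71.
A lump-sum tax change of −£416 billion shifts disposable income by +£416 billion; first-round consumption changes by −c × ΔT = −0.71 × (−£416 billion) = +£295.36 billion.
Expenditure multiplier = 1/(1 − MPC) = 1/(1 − 0.71) = 1/0.29 ≈ 3.448.
The tax multiplier is −c × k ≈ −2.448, so ΔY = k × (−c·ΔT) = (+£295.36 billion) / 0.29 ≈ +£1,018 billion.

+£1,018 billion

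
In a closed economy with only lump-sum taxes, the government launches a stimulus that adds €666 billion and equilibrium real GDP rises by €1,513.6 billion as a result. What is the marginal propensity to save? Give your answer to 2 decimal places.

Implied spending multiplier k = ΔY/ΔG = 1,513.6/666 ≈ 2.2727.
Since k = 1/(1 − MPC), MPC = 1 − 1/k = 1 − ΔG/ΔY = 1 − 666/1,513.6 ≈ 0.56.
MPS = 1 − MPC = 0.44.

0.44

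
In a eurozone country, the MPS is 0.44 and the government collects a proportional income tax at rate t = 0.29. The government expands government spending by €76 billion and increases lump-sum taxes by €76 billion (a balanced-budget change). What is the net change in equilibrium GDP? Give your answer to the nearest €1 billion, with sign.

+€56 billion

MPC = 1 − MPS = 1 − 0.44 = 0.56.
Expenditure multiplier = 1/(1 − c(1−t)) = 1/(1 − 0.56×0.71) = 1/0.6024 ≈ 1.66.
ΔG contributes k·ΔG = (+€76 billion) / 0.6024 ≈ +€126.2 billion.
ΔT of +€76 billion changes first-round spending by −c·ΔT = −€42.56 billion, contributing k·(−c·ΔT) = (−€42.56 billion) / 0.6024 ≈ −€70.7 billion.
Net ΔY = k(ΔG − c·ΔT) = (+€33.44 billion) / 0.6024 ≈ +€56 billion.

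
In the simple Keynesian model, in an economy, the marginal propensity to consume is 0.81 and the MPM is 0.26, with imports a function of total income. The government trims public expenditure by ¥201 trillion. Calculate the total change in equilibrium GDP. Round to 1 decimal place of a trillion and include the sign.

Expenditure multiplier = 1/(1 − c + m) = 1/(1 − 0.81 + 0.26) = 1/0.45 ≈ 2.222.
ΔY = k × ΔG = (−¥201 trillion) / 0.45 ≈ −¥446.7 trillion.

−¥446.7 trillion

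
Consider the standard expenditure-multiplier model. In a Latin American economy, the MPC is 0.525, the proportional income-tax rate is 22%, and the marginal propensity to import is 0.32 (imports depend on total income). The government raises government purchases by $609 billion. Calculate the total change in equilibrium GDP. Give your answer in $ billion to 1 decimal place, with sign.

+$668.9 billion

Government-spending multiplier = 1/(1 − c(1−t) + m) = 1/(1 − 0.525×0.78 + 0.32) = 1/0.9105 ≈ 1.098.
ΔY = k × ΔG = (+$609 billion) / 0.9105 ≈ +$668.9 billion.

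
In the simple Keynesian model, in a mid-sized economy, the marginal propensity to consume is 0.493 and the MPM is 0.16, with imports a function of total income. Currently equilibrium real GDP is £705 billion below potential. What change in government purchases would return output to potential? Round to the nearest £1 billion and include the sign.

+£470 billion

Spending multiplier = 1/(1 − c + m) = 1/(1 − 0.493 + 0.16) = 1/0.667 ≈ 1.499.
Need ΔY = +£705 billion, so ΔG = ΔY/k = (+£705 billion) × 0.667 ≈ +£470 billion.
The government should increase government purchases by £470 billion.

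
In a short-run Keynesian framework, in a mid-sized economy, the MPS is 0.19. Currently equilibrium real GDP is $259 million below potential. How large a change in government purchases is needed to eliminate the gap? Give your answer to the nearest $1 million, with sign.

+$49 million

MPC = 1 − MPS = 1 − 0.19 = 0.81.
Spending multiplier = 1/(1 − MPC) = 1/(1 − 0.81) = 1/0.19 ≈ 5.263.
Need ΔY = +$259 million, so ΔG = ΔY/k = (+$259 million) × 0.19 ≈ +$49 million.
The government should increase government purchases by $49 million.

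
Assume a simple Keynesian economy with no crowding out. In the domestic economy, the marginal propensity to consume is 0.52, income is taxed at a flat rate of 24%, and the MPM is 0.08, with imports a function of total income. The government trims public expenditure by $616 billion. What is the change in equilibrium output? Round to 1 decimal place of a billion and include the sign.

−$899.5 billion

Spending multiplier = 1/(1 − c(1−t) + m) = 1/(1 − 0.52×0.76 + 0.08) = 1/0.6848 ≈ 1.46.
ΔY = k × ΔG = (−$616 billion) / 0.6848 ≈ −$899.5 billion.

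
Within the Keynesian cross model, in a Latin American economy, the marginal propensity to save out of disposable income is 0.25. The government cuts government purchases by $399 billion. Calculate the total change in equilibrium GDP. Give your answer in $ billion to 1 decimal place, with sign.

MPC = 1 − MPS = 1 − 0.25 = 0.75.
Government-spending multiplier = 1/(1 − MPC) = 1/(1 − 0.75) = 1/0.25 = 4.
ΔY = k × ΔG = (−$399 billion) / 0.25 = −$1,596 billion.

−$1,596.0 billion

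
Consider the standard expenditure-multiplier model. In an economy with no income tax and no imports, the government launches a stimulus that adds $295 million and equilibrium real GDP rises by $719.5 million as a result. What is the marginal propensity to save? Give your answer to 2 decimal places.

0.41

Implied spending multiplier k = ΔY/ΔG = 719.5/295 ≈ 2.439.
Since k = 1/(1 − MPC), MPC = 1 − 1/k = 1 − ΔG/ΔY = 1 − 295/719.5 ≈ 0.59.
MPS = 1 − MPC = 0.41.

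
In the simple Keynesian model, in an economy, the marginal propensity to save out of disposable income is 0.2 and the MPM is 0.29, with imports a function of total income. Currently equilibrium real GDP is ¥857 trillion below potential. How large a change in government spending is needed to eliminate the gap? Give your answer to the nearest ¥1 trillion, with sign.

MPC = 1 − MPS = 1 − 0.2 = 0.8.
Spending multiplier = 1/(1 − c + m) = 1/(1 − 0.8 + 0.29) = 1/0.49 ≈ 2.041.
Need ΔY = +¥857 trillion, so ΔG = ΔY/k = (+¥857 trillion) × 0.49 ≈ +¥420 trillion.
The government should increase government spending by ¥420 trillion.

+¥420 trillion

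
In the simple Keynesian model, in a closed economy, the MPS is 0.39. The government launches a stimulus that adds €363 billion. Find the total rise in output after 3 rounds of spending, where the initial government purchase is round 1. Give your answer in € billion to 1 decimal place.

€719.5 billion

MPC = 1 − MPS = 1 − 0.39 = 0.61.
Round 1 adds ΔG = €363 billion; each later round is MPC = 0.61 times the previous.
After 3 rounds: 363 + 221.43 + 135.0723 = ΔG·(1 − c^3)/(1 − c) = 363 × (1 − 0.226981)/0.39 ≈ €719.5 billion.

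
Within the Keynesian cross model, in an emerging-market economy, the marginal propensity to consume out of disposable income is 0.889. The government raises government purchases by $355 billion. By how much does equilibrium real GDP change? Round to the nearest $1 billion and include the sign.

Spending multiplier = 1/(1 − MPC) = 1/(1 − 0.889) = 1/0.111 ≈ 9.009.
ΔY = k × ΔG = (+$355 billion) / 0.111 ≈ +$3,198 billion.

+$3,198 billion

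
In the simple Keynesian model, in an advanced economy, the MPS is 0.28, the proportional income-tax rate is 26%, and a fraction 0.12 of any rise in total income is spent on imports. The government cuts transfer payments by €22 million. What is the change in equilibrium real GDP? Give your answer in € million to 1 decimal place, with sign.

MPC = 1 − MPS = 1 − 0.28 = 0.72.
The transfer change shifts disposable income by −€22 million, so first-round consumption changes by c·ΔTR = 0.72 × (−€22 million) = −€15.84 million.
Expenditure multiplier = 1/(1 − c(1−t) + m) = 1/(1 − 0.72×0.74 + 0.12) = 1/0.5872 ≈ 1.703.
The transfer multiplier is c × k ≈ 1.226, so ΔY = k × (c·ΔTR) = (−€15.84 million) / 0.5872 ≈ −€27 million.

−€27.0 million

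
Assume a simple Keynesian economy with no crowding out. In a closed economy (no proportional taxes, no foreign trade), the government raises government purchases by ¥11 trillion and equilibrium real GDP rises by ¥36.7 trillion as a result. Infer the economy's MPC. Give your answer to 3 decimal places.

Implied spending multiplier k = ΔY/ΔG = 36.7/11 ≈ 3.3364.
Since k = 1/(1 − MPC), MPC = 1 − 1/k = 1 − ΔG/ΔY = 1 − 11/36.7 ≈ 0.700.

0.700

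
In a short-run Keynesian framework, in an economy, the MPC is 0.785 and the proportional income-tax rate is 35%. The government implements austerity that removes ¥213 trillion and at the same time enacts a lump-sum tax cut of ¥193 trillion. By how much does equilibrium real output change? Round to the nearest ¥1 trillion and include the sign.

Expenditure multiplier = 1/(1 − c(1−t)) = 1/(1 − 0.785×0.65) = 1/0.48975 ≈ 2.042.
ΔG contributes k·ΔG = (−¥213 trillion) / 0.48975 ≈ −¥434.9 trillion.
ΔT of −¥193 trillion changes first-round spending by −c·ΔT = +¥151.505 trillion, contributing k·(−c·ΔT) = (+¥151.505 trillion) / 0.48975 ≈ +¥309.4 trillion.
Net ΔY = k(ΔG − c·ΔT) = (−¥61.495 trillion) / 0.48975 ≈ −¥126 trillion.

−¥126 trillion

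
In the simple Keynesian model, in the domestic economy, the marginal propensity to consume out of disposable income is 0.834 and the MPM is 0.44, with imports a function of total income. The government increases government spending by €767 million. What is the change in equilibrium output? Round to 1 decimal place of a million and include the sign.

+€1,265.7 million

Expenditure multiplier = 1/(1 − c + m) = 1/(1 − 0.834 + 0.44) = 1/0.606 ≈ 1.65.
ΔY = k × ΔG = (+€767 million) / 0.606 ≈ +€1,265.7 million.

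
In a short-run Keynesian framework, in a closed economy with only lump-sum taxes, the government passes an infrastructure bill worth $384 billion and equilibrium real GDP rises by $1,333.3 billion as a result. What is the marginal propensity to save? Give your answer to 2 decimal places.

0.29

Implied spending multiplier k = ΔY/ΔG = 1,333.3/384 ≈ 3.4721.
Since k = 1/(1 − MPC), MPC = 1 − 1/k = 1 − ΔG/ΔY = 1 − 384/1,333.3 ≈ 0.71.
MPS = 1 − MPC = 0.29.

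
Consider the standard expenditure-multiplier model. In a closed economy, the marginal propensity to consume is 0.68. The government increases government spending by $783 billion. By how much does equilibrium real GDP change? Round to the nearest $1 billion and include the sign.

Spending multiplier = 1/(1 − MPC) = 1/(1 − 0.68) = 1/0.32 = 3.125.
ΔY = k × ΔG = (+$783 billion) / 0.32 ≈ +$2,447 billion.

+$2,447 billion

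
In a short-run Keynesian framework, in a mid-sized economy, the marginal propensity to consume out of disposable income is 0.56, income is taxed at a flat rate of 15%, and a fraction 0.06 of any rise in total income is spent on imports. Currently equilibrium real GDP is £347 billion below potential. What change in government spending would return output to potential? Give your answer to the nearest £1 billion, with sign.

Spending multiplier = 1/(1 − c(1−t) + m) = 1/(1 − 0.56×0.85 + 0.06) = 1/0.584 ≈ 1.712.
Need ΔY = +£347 billion, so ΔG = ΔY/k = (+£347 billion) × 0.584 ≈ +£203 billion.
The government should increase government spending by £203 billion.

+£203 billion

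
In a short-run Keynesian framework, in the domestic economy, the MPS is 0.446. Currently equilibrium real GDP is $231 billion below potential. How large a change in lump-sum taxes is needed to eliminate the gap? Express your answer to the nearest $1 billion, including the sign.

−$186 billion

MPC = 1 − MPS = 1 − 0.446 = 0.554.
Spending multiplier = 1/(1 − MPC) = 1/(1 − 0.554) = 1/0.446 ≈ 2.242.
Tax multiplier = −c·k = −0.554/0.446 ≈ −1.242. Need ΔY = +$231 billion, so ΔT = ΔY/(−c·k) = −(+$231 billion) × 0.446 / 0.554 ≈ −$186 billion.
The government should cut lump-sum taxes by $186 billion.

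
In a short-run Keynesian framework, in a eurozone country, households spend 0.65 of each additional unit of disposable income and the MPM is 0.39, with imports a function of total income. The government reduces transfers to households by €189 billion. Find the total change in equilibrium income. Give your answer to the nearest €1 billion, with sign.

−€166 billion

The transfer change shifts disposable income by −€189 billion, so first-round consumption changes by c·ΔTR = 0.65 × (−€189 billion) = −€122.85 billion.
Expenditure multiplier = 1/(1 − c + m) = 1/(1 − 0.65 + 0.39) = 1/0.74 ≈ 1.351.
The transfer multiplier is c × k ≈ 0.878, so ΔY = k × (c·ΔTR) = (−€122.85 billion) / 0.74 ≈ −€166 billion.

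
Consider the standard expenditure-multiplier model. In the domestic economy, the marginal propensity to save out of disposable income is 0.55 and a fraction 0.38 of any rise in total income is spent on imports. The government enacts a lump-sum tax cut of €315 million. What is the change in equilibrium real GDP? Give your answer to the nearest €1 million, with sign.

+€152 million

MPC = 1 − MPS = 1 − 0.55 = 0.45.
A lump-sum tax change of −€315 million shifts disposable income by +€315 million; first-round consumption changes by −c × ΔT = −0.45 × (−€315 million) = +€141.75 million.
Expenditure multiplier = 1/(1 − c + m) = 1/(1 − 0.45 + 0.38) = 1/0.93 ≈ 1.075.
The tax multiplier is −c × k ≈ −0.484, so ΔY = k × (−c·ΔT) = (+€141.75 million) / 0.93 ≈ +€152 million.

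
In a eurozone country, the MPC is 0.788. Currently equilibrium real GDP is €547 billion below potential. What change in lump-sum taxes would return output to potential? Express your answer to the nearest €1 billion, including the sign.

Spending multiplier = 1/(1 − MPC) = 1/(1 − 0.788) = 1/0.212 ≈ 4.717.
Tax multiplier = −c·k = −0.788/0.212 ≈ −3.717. Need ΔY = +€547 billion, so ΔT = ΔY/(−c·k) = −(+€547 billion) × 0.212 / 0.788 ≈ −€147 billion.
The government should cut lump-sum taxes by €147 billion.

−€147 billion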